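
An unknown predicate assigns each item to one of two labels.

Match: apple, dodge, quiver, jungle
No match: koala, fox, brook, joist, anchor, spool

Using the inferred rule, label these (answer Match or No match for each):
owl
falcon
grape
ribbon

No match, No match, Match, No match

All 'Match' examples share one property — contains 'e' — and every 'No match' example lacks it.
owl: no 'e' — doesn't match, so No match.
falcon: no 'e' — doesn't match, so No match.
grape: has 'e' — satisfies this, so Match.
ribbon: no 'e' — doesn't match, so No match.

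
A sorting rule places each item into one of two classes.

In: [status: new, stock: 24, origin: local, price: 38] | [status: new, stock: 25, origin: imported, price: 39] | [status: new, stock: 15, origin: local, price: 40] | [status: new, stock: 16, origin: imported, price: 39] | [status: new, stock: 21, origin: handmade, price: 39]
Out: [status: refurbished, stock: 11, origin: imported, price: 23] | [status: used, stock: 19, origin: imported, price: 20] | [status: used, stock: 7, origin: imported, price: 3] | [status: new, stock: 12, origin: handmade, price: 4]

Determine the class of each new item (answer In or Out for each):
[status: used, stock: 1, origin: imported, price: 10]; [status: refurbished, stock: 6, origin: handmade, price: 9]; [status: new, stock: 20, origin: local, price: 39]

A rule that fits every label: price ≥ 38 — true of each 'In' example, false of each 'Out' one.
[status: used, stock: 1, origin: imported, price: 10] → price = 10 → Out.
[status: refurbished, stock: 6, origin: handmade, price: 9] → price = 9 → Out.
[status: new, stock: 20, origin: local, price: 39] → price = 39 → In.

Out, Out, In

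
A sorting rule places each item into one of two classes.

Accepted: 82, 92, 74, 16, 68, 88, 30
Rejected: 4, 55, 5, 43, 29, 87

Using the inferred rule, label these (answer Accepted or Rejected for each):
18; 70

Accepted, Accepted

All 'Accepted' examples share one property — even AND at least 5 — and every 'Rejected' example lacks it.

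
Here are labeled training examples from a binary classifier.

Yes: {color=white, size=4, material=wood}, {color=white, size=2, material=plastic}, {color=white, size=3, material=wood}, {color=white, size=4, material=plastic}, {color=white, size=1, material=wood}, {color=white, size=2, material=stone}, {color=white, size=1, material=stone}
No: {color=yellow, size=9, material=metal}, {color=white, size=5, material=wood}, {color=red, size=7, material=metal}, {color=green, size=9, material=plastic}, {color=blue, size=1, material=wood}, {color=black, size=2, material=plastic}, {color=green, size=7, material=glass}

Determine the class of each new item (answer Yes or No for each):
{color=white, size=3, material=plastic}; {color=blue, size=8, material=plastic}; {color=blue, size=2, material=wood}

Yes, No, No

All 'Yes' examples share one property — color is white AND size ≤ 4 — and every 'No' example lacks it.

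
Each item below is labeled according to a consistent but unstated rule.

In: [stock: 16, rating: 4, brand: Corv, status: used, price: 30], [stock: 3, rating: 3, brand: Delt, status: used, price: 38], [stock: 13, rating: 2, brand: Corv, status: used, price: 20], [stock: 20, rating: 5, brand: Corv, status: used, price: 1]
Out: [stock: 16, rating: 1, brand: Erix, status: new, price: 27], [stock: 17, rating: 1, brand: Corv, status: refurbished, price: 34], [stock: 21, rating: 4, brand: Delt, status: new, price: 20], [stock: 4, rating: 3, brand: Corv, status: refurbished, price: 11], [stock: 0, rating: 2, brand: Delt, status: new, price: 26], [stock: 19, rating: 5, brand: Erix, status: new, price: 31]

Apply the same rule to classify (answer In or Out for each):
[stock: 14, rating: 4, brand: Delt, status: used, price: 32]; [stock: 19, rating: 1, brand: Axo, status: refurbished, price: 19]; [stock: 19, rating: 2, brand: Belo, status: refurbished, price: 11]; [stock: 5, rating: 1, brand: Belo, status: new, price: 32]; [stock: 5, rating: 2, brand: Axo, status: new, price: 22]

Checking candidate rules against both groups, what survives is: status is used.
In: [stock: 14, rating: 4, brand: Delt, status: used, price: 32], since status is used. Out: [stock: 19, rating: 1, brand: Axo, status: refurbished, price: 19], since status is refurbished. Out: [stock: 19, rating: 2, brand: Belo, status: refurbished, price: 11], since status is refurbished. Out: [stock: 5, rating: 1, brand: Belo, status: new, price: 32], since status is new. Out: [stock: 5, rating: 2, brand: Axo, status: new, price: 22], since status is new.

In, Out, Out, Out, Out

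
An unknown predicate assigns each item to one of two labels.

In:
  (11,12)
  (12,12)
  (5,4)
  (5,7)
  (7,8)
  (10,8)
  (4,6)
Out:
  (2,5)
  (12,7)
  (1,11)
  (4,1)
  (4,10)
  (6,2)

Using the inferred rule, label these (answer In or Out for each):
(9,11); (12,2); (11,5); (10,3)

The classifier is using: |first − second| ≤ 2.
(9,11): |9−11| = 2 — satisfies this, so In.
(12,2): |12−2| = 10 — doesn't match, so Out.
(11,5): |11−5| = 6 — doesn't match, so Out.
(10,3): |10−3| = 7 — doesn't match, so Out.

In, Out, Out, Out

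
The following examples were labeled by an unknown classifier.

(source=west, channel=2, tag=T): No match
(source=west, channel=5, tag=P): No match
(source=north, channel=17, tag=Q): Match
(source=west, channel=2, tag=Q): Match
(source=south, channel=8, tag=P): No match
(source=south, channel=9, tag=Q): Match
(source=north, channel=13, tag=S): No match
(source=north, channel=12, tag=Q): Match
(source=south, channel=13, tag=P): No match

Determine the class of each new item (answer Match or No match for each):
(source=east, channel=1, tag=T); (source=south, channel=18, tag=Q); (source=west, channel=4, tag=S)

No match, Match, No match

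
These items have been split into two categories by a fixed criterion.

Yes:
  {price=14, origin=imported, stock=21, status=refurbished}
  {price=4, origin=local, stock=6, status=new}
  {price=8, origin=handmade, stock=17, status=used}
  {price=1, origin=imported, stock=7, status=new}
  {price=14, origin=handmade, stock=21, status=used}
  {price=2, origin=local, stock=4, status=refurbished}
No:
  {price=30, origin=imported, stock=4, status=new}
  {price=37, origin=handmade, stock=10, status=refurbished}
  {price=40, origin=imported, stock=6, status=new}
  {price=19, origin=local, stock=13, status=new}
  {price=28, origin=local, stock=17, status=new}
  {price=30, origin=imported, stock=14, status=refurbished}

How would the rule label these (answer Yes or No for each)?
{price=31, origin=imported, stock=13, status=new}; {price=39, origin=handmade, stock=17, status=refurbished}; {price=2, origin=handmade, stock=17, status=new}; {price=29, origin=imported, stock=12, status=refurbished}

The common property of the 'Yes' items is: price ≤ 14. No 'No' item has it.
No: {price=31, origin=imported, stock=13, status=new}, since price = 31. No: {price=39, origin=handmade, stock=17, status=refurbished}, since price = 39. Yes: {price=2, origin=handmade, stock=17, status=new}, since price = 2. No: {price=29, origin=imported, stock=12, status=refurbished}, since price = 29.

No, No, Yes, No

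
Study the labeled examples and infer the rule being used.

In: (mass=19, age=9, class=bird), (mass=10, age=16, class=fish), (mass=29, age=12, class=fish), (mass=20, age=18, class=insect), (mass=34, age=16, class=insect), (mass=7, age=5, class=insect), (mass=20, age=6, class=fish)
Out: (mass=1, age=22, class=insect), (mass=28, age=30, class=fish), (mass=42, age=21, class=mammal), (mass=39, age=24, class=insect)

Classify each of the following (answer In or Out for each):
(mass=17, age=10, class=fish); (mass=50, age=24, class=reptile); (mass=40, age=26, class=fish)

In, Out, Out

The distinguishing property — age ≤ 18 — holds for all the 'In' cases and none of the 'Out' cases.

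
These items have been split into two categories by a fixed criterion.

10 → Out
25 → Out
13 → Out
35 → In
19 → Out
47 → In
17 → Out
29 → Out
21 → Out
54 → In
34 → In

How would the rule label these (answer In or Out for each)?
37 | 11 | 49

In, Out, In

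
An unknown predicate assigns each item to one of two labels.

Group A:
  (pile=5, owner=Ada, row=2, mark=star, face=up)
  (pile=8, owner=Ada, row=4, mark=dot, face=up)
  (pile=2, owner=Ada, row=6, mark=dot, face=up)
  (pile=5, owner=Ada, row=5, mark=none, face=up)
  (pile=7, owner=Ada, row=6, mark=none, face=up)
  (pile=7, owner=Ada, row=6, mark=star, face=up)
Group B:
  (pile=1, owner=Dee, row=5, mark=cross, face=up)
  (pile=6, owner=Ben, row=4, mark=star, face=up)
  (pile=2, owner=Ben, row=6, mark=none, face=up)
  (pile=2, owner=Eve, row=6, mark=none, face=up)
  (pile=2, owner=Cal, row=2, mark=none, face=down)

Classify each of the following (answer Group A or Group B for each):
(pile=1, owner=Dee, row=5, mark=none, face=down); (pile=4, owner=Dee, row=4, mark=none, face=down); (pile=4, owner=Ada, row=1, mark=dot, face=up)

The common property of the 'Group A' items is: owner is Ada. No 'Group B' item has it.
(pile=1, owner=Dee, row=5, mark=none, face=down) — owner is Dee, hence Group B.
(pile=4, owner=Dee, row=4, mark=none, face=down) — owner is Dee, hence Group B.
(pile=4, owner=Ada, row=1, mark=dot, face=up) — owner is Ada, hence Group A.

Group B, Group B, Group A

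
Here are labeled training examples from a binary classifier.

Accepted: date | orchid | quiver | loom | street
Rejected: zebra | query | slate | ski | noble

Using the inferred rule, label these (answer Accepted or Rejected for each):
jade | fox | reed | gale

Accepted, Rejected, Accepted, Accepted

The classifier is using: even length.
jade: length 4, qualifies → Accepted.
fox: length 3, fails this test → Rejected.
reed: length 4, qualifies → Accepted.
gale: length 4, qualifies → Accepted.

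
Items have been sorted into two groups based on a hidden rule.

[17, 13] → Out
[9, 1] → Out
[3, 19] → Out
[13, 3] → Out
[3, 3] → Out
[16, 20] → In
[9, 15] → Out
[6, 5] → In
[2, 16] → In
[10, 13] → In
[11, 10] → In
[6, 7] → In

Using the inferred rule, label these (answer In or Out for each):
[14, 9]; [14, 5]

In, In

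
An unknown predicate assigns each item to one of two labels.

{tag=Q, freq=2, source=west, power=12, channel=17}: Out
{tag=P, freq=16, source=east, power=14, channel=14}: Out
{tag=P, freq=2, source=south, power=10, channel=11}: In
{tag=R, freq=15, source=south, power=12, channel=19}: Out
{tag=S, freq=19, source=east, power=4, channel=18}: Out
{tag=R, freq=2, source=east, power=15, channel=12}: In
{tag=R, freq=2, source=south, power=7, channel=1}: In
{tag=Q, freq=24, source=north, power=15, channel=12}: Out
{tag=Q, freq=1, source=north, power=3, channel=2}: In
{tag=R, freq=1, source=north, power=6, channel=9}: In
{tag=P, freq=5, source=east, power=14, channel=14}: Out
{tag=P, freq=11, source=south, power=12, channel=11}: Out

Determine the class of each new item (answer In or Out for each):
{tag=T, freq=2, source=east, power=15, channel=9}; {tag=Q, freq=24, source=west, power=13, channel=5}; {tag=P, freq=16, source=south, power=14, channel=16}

In, Out, Out

Every 'In' example satisfies: channel ≤ 12 AND freq ≤ 2. None of the 'Out' examples do.
{tag=T, freq=2, source=east, power=15, channel=9}: channel = 9, freq = 2 — fits, so In. {tag=Q, freq=24, source=west, power=13, channel=5}: channel = 5, freq = 24 — does not satisfy this, so Out. {tag=P, freq=16, source=south, power=14, channel=16}: channel = 16, freq = 16 — does not satisfy this, so Out.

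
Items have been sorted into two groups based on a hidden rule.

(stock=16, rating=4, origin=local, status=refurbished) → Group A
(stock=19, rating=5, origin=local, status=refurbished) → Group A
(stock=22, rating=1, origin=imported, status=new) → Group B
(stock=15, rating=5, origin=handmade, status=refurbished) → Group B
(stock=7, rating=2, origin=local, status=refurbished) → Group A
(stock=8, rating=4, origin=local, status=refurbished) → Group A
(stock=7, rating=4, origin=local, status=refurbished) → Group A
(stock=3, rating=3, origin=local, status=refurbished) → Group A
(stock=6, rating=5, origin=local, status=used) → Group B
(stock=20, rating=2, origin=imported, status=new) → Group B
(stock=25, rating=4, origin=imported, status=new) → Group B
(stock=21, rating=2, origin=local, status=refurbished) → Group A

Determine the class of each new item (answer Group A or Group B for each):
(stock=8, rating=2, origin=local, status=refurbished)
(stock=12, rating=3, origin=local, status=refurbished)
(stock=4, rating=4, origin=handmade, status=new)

A rule that fits every label: origin is local AND status is refurbished — true of each 'Group A' example, false of each 'Group B' one.

Group A, Group A, Group B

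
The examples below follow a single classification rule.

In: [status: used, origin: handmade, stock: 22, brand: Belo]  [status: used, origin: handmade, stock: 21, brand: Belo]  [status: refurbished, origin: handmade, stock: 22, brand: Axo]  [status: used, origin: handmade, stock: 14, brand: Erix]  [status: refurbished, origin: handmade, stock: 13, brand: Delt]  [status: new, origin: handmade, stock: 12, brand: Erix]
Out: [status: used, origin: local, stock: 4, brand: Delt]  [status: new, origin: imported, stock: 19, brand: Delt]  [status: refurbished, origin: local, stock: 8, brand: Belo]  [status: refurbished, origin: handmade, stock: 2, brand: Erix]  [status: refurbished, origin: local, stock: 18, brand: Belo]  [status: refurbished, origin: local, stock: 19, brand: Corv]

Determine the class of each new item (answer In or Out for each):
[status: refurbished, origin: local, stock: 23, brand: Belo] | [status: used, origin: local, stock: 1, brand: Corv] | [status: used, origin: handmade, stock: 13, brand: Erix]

Out, Out, In

The distinguishing property — origin is handmade AND stock ≥ 4 — holds for all the 'In' cases and none of the 'Out' cases.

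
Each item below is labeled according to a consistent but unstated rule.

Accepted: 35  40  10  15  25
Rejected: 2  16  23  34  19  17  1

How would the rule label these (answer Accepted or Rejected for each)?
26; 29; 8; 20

Checking candidate rules against both groups, what survives is: multiple of 5.
26: 26 = 5·5 + 1, lacks this property → Rejected.
29: 29 = 5·5 + 4, lacks this property → Rejected.
8: 8 = 5·1 + 3, lacks this property → Rejected.
20: 20 = 5·4, checks out → Accepted.

Rejected, Rejected, Rejected, Accepted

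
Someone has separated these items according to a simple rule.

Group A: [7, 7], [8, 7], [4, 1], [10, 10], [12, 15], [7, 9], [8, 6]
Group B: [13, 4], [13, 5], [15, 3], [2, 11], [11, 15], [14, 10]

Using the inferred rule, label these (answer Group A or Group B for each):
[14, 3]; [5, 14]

The classifier is using: |first − second| ≤ 3.
[14, 3]: Group B (|14−3| = 11). [5, 14]: Group B (|5−14| = 9).

Group B, Group B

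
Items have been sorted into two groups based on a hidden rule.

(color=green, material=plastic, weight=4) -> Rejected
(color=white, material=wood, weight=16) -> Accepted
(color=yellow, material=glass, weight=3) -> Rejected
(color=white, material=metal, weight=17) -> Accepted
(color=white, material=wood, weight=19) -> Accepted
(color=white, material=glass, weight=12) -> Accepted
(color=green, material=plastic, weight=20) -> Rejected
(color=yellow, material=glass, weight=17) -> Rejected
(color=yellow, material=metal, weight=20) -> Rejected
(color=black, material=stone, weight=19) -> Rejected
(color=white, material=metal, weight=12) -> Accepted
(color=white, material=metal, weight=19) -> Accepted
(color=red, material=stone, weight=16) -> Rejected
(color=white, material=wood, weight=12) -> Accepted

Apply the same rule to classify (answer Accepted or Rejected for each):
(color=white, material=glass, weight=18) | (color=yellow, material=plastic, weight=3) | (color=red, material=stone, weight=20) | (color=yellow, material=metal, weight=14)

Looking at the examples, the only property every 'Accepted' case has and every 'Rejected' case lacks is: color is white.
(color=white, material=glass, weight=18): color is white, passes → Accepted.
(color=yellow, material=plastic, weight=3): color is yellow, does not satisfy this → Rejected.
(color=red, material=stone, weight=20): color is red, does not satisfy this → Rejected.
(color=yellow, material=metal, weight=14): color is yellow, does not satisfy this → Rejected.

Accepted, Rejected, Rejected, Rejected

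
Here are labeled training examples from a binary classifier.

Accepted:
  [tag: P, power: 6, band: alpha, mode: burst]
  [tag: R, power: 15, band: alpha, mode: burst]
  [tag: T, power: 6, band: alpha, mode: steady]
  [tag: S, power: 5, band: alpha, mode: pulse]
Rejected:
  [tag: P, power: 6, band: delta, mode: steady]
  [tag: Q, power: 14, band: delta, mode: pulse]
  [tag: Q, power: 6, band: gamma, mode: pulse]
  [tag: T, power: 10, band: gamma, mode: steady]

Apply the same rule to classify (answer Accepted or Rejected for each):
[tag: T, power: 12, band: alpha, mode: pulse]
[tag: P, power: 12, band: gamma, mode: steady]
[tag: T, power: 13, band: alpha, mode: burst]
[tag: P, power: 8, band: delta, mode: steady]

Checking candidate rules against both groups, what survives is: band is alpha.
Accepted: [tag: T, power: 12, band: alpha, mode: pulse], since band is alpha. Rejected: [tag: P, power: 12, band: gamma, mode: steady], since band is gamma. Accepted: [tag: T, power: 13, band: alpha, mode: burst], since band is alpha. Rejected: [tag: P, power: 8, band: delta, mode: steady], since band is delta.

Accepted, Rejected, Accepted, Rejected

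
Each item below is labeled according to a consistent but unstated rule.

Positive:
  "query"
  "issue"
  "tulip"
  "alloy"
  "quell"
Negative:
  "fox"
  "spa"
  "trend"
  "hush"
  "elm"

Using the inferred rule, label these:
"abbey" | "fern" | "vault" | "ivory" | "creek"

The pattern is that an item is 'Positive' exactly when: has ≥ 2 vowels.
"abbey": 2 vowels, matches → Positive.
"fern": 1 vowel, doesn't match → Negative.
"vault": 2 vowels, matches → Positive.
"ivory": 2 vowels, matches → Positive.
"creek": 2 vowels, matches → Positive.

Positive, Negative, Positive, Positive, Positive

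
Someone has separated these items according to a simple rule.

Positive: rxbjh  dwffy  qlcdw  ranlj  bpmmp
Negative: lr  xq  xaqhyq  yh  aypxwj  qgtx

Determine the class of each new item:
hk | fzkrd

The pattern is that an item is 'Positive' exactly when: odd length.

Negative, Positive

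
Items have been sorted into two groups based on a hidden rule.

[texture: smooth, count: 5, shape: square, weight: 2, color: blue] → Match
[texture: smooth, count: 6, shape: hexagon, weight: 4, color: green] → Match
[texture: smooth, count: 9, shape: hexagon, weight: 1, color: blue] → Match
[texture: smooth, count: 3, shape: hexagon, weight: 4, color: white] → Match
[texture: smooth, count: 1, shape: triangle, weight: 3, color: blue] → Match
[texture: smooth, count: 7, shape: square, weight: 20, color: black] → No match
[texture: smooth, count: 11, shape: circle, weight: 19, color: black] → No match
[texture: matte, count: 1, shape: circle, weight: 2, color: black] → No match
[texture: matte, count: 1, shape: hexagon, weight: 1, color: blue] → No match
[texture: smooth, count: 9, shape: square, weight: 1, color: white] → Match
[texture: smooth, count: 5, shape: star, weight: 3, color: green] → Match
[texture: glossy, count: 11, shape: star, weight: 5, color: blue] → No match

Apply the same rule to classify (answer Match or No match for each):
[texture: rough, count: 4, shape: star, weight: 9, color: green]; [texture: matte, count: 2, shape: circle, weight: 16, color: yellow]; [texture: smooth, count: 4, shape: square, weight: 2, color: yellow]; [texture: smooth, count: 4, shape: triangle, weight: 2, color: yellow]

The classifier is using: texture is smooth AND weight ≤ 4.
[texture: rough, count: 4, shape: star, weight: 9, color: green] — texture is rough, weight = 9, hence No match. [texture: matte, count: 2, shape: circle, weight: 16, color: yellow] — texture is matte, weight = 16, hence No match. [texture: smooth, count: 4, shape: square, weight: 2, color: yellow] — texture is smooth, weight = 2, hence Match. [texture: smooth, count: 4, shape: triangle, weight: 2, color: yellow] — texture is smooth, weight = 2, hence Match.

No match, No match, Match, Match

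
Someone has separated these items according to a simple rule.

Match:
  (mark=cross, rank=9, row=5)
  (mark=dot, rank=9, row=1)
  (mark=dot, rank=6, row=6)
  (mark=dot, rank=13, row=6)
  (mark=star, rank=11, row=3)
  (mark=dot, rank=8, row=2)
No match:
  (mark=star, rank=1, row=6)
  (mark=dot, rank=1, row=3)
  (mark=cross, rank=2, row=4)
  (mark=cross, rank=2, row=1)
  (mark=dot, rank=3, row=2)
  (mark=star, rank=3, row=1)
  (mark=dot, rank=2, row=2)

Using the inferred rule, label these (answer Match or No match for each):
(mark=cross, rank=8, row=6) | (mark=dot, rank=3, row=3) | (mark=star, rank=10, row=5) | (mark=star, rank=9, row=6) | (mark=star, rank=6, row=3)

Match, No match, Match, Match, Match

'Match' ⟺ rank ≥ 6.
Match: (mark=cross, rank=8, row=6), since rank = 8.
No match: (mark=dot, rank=3, row=3), since rank = 3.
Match: (mark=star, rank=10, row=5), since rank = 10.
Match: (mark=star, rank=9, row=6), since rank = 9.
Match: (mark=star, rank=6, row=3), since rank = 6.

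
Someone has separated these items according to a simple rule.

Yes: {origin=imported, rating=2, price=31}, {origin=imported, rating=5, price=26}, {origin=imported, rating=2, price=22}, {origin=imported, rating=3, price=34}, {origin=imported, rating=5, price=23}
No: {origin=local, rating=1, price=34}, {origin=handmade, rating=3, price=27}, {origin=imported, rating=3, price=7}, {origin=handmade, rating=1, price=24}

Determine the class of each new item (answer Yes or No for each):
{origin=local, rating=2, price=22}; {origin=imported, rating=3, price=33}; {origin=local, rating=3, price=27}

No, Yes, No

The pattern is that an item is 'Yes' exactly when: origin is imported AND price ≥ 22.
{origin=local, rating=2, price=22}: No (origin is local, price = 22).
{origin=imported, rating=3, price=33}: Yes (origin is imported, price = 33).
{origin=local, rating=3, price=27}: No (origin is local, price = 27).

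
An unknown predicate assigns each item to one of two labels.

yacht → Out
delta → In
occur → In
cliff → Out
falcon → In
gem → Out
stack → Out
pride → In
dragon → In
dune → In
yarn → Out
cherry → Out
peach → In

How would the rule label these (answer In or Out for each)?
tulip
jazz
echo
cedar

The rule appears to be: has ≥ 2 vowels.
tulip — 2 vowels, hence In. jazz — 1 vowel, hence Out. echo — 2 vowels, hence In. cedar — 2 vowels, hence In.

In, Out, In, In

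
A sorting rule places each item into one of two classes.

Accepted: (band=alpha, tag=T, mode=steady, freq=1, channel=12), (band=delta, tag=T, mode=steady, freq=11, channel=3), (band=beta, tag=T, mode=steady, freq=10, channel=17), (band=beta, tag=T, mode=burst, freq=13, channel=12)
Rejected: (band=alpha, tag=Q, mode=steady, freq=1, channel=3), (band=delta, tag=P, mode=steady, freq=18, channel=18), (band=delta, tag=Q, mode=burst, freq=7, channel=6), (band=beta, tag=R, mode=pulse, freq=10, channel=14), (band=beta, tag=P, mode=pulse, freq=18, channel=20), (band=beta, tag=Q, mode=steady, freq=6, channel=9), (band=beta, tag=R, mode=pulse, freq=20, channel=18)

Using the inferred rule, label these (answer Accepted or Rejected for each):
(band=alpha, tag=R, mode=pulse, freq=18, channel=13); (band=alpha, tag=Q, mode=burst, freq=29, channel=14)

Rejected, Rejected

The classifier is using: tag is T.
(band=alpha, tag=R, mode=pulse, freq=18, channel=13) → tag is R → Rejected.
(band=alpha, tag=Q, mode=burst, freq=29, channel=14) → tag is Q → Rejected.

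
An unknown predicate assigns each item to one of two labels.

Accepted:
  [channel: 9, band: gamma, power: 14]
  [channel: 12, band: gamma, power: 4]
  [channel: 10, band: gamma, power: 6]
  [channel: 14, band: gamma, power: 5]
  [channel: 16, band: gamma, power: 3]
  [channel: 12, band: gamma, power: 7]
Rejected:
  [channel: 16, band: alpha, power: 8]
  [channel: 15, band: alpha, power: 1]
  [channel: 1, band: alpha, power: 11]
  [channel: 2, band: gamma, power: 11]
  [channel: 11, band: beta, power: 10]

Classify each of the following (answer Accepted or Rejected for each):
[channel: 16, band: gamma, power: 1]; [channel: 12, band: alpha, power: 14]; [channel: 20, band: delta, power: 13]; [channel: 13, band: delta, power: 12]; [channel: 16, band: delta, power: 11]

Accepted, Rejected, Rejected, Rejected, Rejected

All 'Accepted' examples share one property — band is gamma AND channel ≥ 9 — and every 'Rejected' example lacks it.
[channel: 16, band: gamma, power: 1]: band is gamma, channel = 16, satisfies this → Accepted. [channel: 12, band: alpha, power: 14]: band is alpha, channel = 12, does not fit → Rejected. [channel: 20, band: delta, power: 13]: band is delta, channel = 20, does not fit → Rejected. [channel: 13, band: delta, power: 12]: band is delta, channel = 13, does not fit → Rejected. [channel: 16, band: delta, power: 11]: band is delta, channel = 16, does not fit → Rejected.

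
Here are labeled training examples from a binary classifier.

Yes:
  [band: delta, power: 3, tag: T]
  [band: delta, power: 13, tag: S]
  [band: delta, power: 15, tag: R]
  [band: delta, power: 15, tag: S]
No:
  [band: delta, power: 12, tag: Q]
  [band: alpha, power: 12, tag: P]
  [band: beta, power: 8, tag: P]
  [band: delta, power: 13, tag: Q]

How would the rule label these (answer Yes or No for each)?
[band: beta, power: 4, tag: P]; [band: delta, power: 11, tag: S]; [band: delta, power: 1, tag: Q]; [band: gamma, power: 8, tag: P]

The distinguishing property — band is delta AND tag is not Q — holds for all the 'Yes' cases and none of the 'No' cases.
No: [band: beta, power: 4, tag: P], since band is beta, tag is P. Yes: [band: delta, power: 11, tag: S], since band is delta, tag is S. No: [band: delta, power: 1, tag: Q], since band is delta, tag is Q. No: [band: gamma, power: 8, tag: P], since band is gamma, tag is P.

No, Yes, No, No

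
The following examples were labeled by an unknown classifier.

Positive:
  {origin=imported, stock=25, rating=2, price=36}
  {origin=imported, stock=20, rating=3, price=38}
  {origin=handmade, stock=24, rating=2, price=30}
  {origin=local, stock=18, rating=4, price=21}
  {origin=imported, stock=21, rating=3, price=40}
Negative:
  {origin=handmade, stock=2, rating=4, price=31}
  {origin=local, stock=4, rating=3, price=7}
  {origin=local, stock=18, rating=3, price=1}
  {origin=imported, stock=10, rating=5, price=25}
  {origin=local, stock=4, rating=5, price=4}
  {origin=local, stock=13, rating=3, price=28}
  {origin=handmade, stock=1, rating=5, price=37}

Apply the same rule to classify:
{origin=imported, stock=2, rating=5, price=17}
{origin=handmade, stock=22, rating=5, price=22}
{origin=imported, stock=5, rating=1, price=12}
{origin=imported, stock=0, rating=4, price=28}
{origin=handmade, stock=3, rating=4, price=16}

Negative, Positive, Negative, Negative, Negative

The classifier is using: price ≥ 4 AND stock ≥ 18.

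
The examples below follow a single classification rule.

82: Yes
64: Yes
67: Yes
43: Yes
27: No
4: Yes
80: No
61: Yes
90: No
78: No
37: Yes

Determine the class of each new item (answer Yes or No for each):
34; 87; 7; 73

One predicate separates the groups cleanly: ≡ 1 (mod 3).
34: 34 mod 3 = 1, qualifies → Yes.
87: 87 mod 3 = 0, doesn't qualify → No.
7: 7 mod 3 = 1, qualifies → Yes.
73: 73 mod 3 = 1, qualifies → Yes.

Yes, No, Yes, Yes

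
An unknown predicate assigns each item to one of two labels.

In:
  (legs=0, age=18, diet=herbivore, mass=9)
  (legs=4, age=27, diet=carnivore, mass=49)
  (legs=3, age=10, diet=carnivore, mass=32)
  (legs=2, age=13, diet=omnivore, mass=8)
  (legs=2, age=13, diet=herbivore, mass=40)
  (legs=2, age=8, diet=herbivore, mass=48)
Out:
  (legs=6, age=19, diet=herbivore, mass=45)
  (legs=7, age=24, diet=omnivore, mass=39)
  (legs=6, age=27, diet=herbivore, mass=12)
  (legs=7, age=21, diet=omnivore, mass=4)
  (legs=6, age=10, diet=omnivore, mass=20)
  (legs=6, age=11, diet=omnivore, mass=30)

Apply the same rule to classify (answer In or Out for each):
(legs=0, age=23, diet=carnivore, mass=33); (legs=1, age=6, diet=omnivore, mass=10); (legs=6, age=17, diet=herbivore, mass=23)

In, In, Out

A rule that fits every label: legs ≤ 4 — true of each 'In' example, false of each 'Out' one.
(legs=0, age=23, diet=carnivore, mass=33) — legs = 0, hence In.
(legs=1, age=6, diet=omnivore, mass=10) — legs = 1, hence In.
(legs=6, age=17, diet=herbivore, mass=23) — legs = 6, hence Out.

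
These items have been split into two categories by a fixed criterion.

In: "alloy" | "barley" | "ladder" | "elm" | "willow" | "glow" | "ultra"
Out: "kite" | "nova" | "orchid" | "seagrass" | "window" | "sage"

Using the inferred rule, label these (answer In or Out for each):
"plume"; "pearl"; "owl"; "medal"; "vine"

One predicate separates the groups cleanly: contains 'l'.
"plume": has 'l', satisfies this → In. "pearl": has 'l', satisfies this → In. "owl": has 'l', satisfies this → In. "medal": has 'l', satisfies this → In. "vine": no 'l', doesn't match → Out.

In, In, In, In, Out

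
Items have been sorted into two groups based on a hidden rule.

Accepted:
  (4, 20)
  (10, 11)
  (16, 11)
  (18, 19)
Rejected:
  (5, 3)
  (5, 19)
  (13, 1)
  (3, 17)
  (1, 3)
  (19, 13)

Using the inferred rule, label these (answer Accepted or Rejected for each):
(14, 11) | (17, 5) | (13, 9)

Accepted, Rejected, Rejected

Every 'Accepted' example satisfies: first is even. None of the 'Rejected' examples do.
(14, 11): Accepted (first 14). (17, 5): Rejected (first 17). (13, 9): Rejected (first 13).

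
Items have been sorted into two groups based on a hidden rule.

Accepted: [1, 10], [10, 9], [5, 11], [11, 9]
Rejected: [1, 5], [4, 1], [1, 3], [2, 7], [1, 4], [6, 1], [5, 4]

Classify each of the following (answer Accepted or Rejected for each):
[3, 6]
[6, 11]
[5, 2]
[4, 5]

Rejected, Accepted, Rejected, Rejected

Rule: sum ≥ 11. This holds for each 'Accepted' example and fails for each 'Rejected' one.
[3, 6] — 3+6 = 9, hence Rejected.
[6, 11] — 6+11 = 17, hence Accepted.
[5, 2] — 5+2 = 7, hence Rejected.
[4, 5] — 4+5 = 9, hence Rejected.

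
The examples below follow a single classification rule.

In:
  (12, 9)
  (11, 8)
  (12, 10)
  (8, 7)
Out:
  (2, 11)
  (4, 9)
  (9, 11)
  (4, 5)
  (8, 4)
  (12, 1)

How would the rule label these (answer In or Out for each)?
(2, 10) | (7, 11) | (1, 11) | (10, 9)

Out, Out, Out, In

One predicate separates the groups cleanly: first > second AND sum ≥ 15.
Out: (2, 10), since 2 < 10, 2+10 = 12. Out: (7, 11), since 7 < 11, 7+11 = 18. Out: (1, 11), since 1 < 11, 1+11 = 12. In: (10, 9), since 10 > 9, 10+9 = 19.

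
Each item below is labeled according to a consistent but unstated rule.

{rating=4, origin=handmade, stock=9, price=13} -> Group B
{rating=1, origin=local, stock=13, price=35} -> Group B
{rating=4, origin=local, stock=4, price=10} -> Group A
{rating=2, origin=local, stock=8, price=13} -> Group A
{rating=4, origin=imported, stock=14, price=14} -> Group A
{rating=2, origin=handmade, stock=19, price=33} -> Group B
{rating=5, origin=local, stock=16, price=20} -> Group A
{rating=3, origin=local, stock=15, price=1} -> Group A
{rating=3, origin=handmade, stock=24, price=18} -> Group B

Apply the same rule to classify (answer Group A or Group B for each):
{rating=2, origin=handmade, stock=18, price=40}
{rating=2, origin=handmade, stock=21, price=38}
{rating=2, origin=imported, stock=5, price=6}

Group B, Group B, Group A

One predicate separates the groups cleanly: origin is not handmade AND price ≤ 20.
{rating=2, origin=handmade, stock=18, price=40}: Group B (origin is handmade, price = 40). {rating=2, origin=handmade, stock=21, price=38}: Group B (origin is handmade, price = 38). {rating=2, origin=imported, stock=5, price=6}: Group A (origin is imported, price = 6).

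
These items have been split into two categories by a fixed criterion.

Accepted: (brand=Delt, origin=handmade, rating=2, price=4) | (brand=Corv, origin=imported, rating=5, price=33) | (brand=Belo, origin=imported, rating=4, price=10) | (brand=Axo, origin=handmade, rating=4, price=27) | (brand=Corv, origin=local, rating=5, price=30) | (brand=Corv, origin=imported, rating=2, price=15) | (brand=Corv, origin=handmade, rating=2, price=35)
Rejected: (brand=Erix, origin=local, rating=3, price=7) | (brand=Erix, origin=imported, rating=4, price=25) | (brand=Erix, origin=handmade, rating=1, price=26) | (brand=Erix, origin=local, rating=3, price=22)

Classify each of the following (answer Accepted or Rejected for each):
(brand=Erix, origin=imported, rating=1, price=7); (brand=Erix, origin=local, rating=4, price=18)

Rule: brand is not Erix. This holds for each 'Accepted' example and fails for each 'Rejected' one.
(brand=Erix, origin=imported, rating=1, price=7): brand is Erix, doesn't match → Rejected.
(brand=Erix, origin=local, rating=4, price=18): brand is Erix, doesn't match → Rejected.

Rejected, Rejected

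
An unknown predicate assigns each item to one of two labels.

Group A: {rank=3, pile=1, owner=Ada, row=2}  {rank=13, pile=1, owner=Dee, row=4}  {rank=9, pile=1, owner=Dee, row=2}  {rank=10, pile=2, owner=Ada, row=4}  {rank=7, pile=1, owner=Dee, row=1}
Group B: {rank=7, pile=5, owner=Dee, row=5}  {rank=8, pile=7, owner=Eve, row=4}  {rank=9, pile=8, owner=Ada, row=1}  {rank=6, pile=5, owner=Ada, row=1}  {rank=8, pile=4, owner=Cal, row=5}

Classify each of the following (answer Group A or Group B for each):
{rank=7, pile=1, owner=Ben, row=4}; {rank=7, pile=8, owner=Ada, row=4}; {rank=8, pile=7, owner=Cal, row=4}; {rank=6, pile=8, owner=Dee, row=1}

Group A, Group B, Group B, Group B

Rule: pile ≤ 2. This holds for each 'Group A' example and fails for each 'Group B' one.
{rank=7, pile=1, owner=Ben, row=4}: Group A (pile = 1). {rank=7, pile=8, owner=Ada, row=4}: Group B (pile = 8). {rank=8, pile=7, owner=Cal, row=4}: Group B (pile = 7). {rank=6, pile=8, owner=Dee, row=1}: Group B (pile = 8).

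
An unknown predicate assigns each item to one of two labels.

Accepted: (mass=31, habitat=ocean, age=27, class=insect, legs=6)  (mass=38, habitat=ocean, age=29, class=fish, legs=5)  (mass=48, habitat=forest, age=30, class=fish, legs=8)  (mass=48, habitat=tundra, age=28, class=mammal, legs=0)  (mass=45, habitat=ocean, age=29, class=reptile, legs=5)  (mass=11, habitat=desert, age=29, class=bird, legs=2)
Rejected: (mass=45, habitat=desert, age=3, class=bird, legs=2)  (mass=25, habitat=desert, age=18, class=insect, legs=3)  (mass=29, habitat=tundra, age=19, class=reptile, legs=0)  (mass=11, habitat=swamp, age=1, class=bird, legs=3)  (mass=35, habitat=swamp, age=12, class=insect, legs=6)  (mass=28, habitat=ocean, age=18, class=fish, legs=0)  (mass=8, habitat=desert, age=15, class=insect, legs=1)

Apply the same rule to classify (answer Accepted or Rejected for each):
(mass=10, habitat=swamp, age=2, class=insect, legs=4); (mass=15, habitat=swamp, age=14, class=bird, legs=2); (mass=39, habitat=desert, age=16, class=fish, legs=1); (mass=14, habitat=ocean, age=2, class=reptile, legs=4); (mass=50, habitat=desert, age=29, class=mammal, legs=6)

'Accepted' ⟺ age ≥ 27.
Rejected: (mass=10, habitat=swamp, age=2, class=insect, legs=4), since age = 2.
Rejected: (mass=15, habitat=swamp, age=14, class=bird, legs=2), since age = 14.
Rejected: (mass=39, habitat=desert, age=16, class=fish, legs=1), since age = 16.
Rejected: (mass=14, habitat=ocean, age=2, class=reptile, legs=4), since age = 2.
Accepted: (mass=50, habitat=desert, age=29, class=mammal, legs=6), since age = 29.

Rejected, Rejected, Rejected, Rejected, Accepted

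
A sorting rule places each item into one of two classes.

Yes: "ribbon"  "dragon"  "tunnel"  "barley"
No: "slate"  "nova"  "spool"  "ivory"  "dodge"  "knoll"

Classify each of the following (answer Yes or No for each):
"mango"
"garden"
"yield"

No, Yes, No

The common property of the 'Yes' items is: length 6. No 'No' item has it.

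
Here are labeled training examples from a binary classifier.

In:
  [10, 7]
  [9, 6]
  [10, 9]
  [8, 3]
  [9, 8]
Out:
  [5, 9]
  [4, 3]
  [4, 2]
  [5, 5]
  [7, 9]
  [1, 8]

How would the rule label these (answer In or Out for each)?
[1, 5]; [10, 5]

A rule that fits every label: first ≥ 8 — true of each 'In' example, false of each 'Out' one.
[1, 5]: first 1 — doesn't match, so Out.
[10, 5]: first 10 — qualifies, so In.

Out, In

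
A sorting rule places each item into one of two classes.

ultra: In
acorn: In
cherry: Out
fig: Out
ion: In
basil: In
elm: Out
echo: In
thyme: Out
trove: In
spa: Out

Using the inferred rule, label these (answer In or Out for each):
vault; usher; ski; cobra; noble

In, In, Out, In, In

The classifier is using: has ≥ 2 vowels.
In: vault, since 2 vowels.
In: usher, since 2 vowels.
Out: ski, since 1 vowel.
In: cobra, since 2 vowels.
In: noble, since 2 vowels.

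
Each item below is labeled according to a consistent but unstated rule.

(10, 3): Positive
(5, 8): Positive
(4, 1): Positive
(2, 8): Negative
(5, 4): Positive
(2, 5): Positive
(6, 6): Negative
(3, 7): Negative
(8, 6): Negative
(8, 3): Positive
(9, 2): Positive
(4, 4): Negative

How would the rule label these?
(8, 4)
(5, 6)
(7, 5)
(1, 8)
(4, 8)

The distinguishing property — sum is odd — holds for all the 'Positive' cases and none of the 'Negative' cases.
(8, 4): 8+4 = 12 — does not fit, so Negative. (5, 6): 5+6 = 11 — meets the rule, so Positive. (7, 5): 7+5 = 12 — does not fit, so Negative. (1, 8): 1+8 = 9 — meets the rule, so Positive. (4, 8): 4+8 = 12 — does not fit, so Negative.

Negative, Positive, Negative, Positive, Negative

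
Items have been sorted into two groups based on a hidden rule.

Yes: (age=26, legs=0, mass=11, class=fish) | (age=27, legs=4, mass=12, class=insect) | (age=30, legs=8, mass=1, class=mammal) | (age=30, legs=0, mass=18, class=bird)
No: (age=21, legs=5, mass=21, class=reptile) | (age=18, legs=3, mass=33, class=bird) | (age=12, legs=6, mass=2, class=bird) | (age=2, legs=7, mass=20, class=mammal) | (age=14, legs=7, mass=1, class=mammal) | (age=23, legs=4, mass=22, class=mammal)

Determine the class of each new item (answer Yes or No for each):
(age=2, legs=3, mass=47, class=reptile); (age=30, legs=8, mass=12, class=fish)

No, Yes

Rule: age ≥ 26. This holds for each 'Yes' example and fails for each 'No' one.
(age=2, legs=3, mass=47, class=reptile): age = 2 — lacks this property, so No.
(age=30, legs=8, mass=12, class=fish): age = 30 — matches, so Yes.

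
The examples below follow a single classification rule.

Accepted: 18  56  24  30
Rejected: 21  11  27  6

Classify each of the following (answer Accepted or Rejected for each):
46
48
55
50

Accepted, Accepted, Rejected, Accepted

Every 'Accepted' example satisfies: even AND at least 11. None of the 'Rejected' examples do.
46: 46 is even, 46 ≥ 11 — fits, so Accepted.
48: 48 is even, 48 ≥ 11 — fits, so Accepted.
55: 55 is odd, 55 ≥ 11 — fails this test, so Rejected.
50: 50 is even, 50 ≥ 11 — fits, so Accepted.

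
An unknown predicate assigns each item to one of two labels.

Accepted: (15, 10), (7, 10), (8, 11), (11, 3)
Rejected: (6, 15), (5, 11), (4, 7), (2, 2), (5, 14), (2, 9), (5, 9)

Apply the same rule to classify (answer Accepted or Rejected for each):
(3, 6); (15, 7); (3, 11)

One predicate separates the groups cleanly: first ≥ 7.
(3, 6): first 3, fails this test → Rejected.
(15, 7): first 15, fits → Accepted.
(3, 11): first 3, fails this test → Rejected.

Rejected, Accepted, Rejected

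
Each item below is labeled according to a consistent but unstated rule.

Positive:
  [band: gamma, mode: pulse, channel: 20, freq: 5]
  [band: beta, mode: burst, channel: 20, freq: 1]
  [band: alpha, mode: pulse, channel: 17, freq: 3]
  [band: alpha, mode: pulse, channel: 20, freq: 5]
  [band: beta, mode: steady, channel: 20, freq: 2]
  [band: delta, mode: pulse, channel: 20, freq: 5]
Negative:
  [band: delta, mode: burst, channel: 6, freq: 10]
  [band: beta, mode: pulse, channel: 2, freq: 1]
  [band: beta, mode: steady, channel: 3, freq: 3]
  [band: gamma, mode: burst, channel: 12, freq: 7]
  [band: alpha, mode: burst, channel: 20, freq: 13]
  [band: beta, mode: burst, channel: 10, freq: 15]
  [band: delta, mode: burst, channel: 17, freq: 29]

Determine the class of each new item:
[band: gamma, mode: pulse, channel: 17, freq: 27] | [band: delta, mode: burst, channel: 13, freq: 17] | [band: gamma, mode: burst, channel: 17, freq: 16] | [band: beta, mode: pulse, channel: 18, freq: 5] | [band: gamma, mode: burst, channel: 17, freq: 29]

A rule that fits every label: freq ≤ 5 AND channel ≥ 6 — true of each 'Positive' example, false of each 'Negative' one.
[band: gamma, mode: pulse, channel: 17, freq: 27] → freq = 27, channel = 17 → Negative. [band: delta, mode: burst, channel: 13, freq: 17] → freq = 17, channel = 13 → Negative. [band: gamma, mode: burst, channel: 17, freq: 16] → freq = 16, channel = 17 → Negative. [band: beta, mode: pulse, channel: 18, freq: 5] → freq = 5, channel = 18 → Positive. [band: gamma, mode: burst, channel: 17, freq: 29] → freq = 29, channel = 17 → Negative.

Negative, Negative, Negative, Positive, Negative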